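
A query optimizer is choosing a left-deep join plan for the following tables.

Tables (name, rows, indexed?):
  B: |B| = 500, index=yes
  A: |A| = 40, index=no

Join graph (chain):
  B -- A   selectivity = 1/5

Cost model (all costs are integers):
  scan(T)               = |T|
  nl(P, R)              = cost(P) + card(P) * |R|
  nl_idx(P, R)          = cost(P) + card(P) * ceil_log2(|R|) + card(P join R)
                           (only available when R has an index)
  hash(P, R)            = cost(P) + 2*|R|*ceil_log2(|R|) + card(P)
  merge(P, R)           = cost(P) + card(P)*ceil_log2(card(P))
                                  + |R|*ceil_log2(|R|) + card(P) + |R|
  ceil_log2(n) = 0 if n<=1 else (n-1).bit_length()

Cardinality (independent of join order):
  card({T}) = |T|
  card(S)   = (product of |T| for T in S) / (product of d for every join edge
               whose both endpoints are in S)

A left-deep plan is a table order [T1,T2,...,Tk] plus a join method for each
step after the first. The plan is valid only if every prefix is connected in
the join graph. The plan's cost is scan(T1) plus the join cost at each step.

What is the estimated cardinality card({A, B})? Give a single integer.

4000

Tables in S: A(40), B(500)
Edges inside S: B-A(d=5)
numerator = 40 * 500 = 20000
denominator = 5 = 5
card(S) = 20000 / 5 = 4000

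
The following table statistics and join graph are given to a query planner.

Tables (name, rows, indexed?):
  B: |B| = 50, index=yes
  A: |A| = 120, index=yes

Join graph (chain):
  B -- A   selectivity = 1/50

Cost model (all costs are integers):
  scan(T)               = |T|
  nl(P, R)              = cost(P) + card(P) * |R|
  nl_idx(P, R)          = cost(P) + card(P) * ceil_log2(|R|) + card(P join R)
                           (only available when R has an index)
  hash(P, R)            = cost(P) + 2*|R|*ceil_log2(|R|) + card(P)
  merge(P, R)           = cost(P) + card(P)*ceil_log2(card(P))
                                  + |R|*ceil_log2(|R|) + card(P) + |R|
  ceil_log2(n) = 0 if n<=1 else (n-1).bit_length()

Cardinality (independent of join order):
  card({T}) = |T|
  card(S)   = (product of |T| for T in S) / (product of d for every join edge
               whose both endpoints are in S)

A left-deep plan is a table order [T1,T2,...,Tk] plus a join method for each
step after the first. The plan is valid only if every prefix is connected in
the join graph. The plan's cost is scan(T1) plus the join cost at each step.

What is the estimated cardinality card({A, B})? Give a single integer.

Tables in S: A(120), B(50)
Edges inside S: B-A(d=50)
numerator = 120 * 50 = 6000
denominator = 50 = 50
card(S) = 6000 / 50 = 120

120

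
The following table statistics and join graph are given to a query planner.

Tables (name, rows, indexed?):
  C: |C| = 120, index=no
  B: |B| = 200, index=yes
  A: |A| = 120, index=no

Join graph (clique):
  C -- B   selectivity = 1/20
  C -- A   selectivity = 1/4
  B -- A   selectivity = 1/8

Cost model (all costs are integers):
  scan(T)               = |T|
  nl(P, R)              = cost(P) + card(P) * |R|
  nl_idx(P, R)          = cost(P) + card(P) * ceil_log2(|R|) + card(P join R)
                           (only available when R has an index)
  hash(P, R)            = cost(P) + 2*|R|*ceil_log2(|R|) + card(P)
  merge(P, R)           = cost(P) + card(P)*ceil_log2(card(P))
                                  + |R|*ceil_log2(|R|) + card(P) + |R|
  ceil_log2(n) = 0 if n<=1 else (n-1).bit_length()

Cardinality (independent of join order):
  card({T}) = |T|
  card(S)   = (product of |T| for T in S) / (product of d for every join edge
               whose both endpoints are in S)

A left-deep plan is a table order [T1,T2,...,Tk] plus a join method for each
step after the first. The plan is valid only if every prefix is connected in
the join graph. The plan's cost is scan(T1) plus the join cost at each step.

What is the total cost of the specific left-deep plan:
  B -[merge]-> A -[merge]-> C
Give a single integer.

step 1: scan B: cost=200, card=200
step 2: join A via merge
    card(P join A) = 200*120/(8) = 3000
    cost = 200 + 200*8 + 120*7 + 200 + 120 = 2960
step 3: join C via merge
    card(P join C) = 3000*120/(20*4) = 4500
    cost = 2960 + 3000*12 + 120*7 + 3000 + 120 = 42920

42920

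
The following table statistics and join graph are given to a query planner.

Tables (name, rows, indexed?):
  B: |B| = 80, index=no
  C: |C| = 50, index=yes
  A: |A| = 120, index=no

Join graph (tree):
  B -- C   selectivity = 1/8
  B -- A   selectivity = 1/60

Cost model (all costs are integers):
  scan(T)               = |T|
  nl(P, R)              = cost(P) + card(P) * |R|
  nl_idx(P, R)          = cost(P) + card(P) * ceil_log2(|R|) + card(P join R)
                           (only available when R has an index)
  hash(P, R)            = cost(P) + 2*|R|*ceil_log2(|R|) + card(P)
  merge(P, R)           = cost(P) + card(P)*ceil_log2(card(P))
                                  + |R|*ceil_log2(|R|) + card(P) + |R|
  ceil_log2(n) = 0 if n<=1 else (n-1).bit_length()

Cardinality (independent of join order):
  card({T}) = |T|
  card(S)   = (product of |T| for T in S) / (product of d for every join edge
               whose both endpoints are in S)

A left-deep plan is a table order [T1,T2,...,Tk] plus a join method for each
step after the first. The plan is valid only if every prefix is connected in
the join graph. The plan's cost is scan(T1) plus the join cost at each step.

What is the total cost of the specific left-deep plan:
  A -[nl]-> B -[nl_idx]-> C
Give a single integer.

11680

step 1: scan A: cost=120, card=120
step 2: join B via nl
    card(P join B) = 120*80/(60) = 160
    cost = 120 + 120*80 = 9720
step 3: join C via nl_idx
    card(P join C) = 160*50/(8) = 1000
    cost = 9720 + 160*6 + 1000 = 11680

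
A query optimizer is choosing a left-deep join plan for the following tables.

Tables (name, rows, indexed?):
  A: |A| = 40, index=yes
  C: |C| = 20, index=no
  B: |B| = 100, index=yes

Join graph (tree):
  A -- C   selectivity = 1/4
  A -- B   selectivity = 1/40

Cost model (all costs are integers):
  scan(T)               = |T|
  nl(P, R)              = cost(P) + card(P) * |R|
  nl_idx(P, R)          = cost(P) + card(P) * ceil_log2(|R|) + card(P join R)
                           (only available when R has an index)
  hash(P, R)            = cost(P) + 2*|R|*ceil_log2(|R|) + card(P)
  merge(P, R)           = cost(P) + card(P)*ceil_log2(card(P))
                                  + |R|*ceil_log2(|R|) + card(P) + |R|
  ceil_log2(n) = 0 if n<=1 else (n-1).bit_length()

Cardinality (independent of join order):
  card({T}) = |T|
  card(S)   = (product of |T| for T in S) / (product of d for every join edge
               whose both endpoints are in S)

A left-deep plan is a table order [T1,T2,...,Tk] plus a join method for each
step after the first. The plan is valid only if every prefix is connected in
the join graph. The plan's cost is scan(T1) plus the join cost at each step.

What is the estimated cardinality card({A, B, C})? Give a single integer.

Tables in S: A(40), B(100), C(20)
Edges inside S: A-C(d=4), A-B(d=40)
numerator = 40 * 100 * 20 = 80000
denominator = 4 * 40 = 160
card(S) = 80000 / 160 = 500

500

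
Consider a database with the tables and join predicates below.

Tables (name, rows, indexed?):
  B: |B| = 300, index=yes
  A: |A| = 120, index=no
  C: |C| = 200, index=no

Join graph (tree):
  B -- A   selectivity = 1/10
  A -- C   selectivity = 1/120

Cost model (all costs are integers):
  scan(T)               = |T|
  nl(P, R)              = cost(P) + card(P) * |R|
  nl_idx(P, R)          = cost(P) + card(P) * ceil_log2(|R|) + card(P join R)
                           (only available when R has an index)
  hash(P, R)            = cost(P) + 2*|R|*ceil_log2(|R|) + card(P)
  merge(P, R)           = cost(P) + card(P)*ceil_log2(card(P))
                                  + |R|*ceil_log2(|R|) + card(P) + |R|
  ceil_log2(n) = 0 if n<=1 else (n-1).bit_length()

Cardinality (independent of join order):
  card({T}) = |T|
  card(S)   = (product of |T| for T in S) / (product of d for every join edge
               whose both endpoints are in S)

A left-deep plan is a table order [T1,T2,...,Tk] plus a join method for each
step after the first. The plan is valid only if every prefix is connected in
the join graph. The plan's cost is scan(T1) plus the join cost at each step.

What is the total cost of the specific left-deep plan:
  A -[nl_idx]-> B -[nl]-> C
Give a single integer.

step 1: scan A: cost=120, card=120
step 2: join B via nl_idx
    card(P join B) = 120*300/(10) = 3600
    cost = 120 + 120*9 + 3600 = 4800
step 3: join C via nl
    card(P join C) = 3600*200/(120) = 6000
    cost = 4800 + 3600*200 = 724800

724800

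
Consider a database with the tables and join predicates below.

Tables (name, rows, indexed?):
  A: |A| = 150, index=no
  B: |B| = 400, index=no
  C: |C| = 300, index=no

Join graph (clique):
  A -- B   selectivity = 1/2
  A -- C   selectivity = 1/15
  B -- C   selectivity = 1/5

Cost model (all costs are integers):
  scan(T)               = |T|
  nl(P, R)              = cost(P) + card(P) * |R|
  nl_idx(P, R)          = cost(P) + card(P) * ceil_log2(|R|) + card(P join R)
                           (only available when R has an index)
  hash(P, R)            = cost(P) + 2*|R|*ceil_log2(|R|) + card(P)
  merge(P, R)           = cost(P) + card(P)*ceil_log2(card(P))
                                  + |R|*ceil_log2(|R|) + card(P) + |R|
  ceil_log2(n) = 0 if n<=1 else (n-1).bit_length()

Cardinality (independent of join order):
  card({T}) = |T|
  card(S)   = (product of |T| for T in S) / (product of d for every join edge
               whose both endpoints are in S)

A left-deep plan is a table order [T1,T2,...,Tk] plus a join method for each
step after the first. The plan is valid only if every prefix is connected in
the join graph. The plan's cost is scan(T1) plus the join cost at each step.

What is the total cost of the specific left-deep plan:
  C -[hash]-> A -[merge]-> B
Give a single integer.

46000

step 1: scan C: cost=300, card=300
step 2: join A via hash
    card(P join A) = 300*150/(15) = 3000
    cost = 300 + 2*150*8 + 300 = 3000
step 3: join B via merge
    card(P join B) = 3000*400/(2*5) = 120000
    cost = 3000 + 3000*12 + 400*9 + 3000 + 400 = 46000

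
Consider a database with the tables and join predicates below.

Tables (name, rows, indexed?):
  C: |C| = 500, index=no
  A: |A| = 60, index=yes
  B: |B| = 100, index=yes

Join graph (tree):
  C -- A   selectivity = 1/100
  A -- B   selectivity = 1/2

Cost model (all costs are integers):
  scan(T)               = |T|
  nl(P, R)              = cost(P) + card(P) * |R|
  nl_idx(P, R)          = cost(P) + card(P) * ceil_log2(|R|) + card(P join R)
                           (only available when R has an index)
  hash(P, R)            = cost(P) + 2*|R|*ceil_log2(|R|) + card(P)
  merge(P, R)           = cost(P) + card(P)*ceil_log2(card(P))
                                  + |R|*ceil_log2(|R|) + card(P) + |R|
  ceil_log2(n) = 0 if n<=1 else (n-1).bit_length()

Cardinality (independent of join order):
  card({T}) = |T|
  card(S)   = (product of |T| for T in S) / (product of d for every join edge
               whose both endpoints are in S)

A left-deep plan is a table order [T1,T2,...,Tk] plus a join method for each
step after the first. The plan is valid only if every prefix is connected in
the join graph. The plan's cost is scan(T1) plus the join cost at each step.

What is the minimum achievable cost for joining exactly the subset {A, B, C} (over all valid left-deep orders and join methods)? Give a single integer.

3420

Selinger DP over subsets of {A,B,C}:
  {C}: scan cost=500, card=500
  {A}: scan cost=60, card=60
  {B}: scan cost=100, card=100
  {AC}: card=300; try (A,hash)→1720, (A,nl_idx)→3800, (C,merge)→5480, (A,merge)→5920, (C,hash)→9120, (C,nl)→30060 …(+1); best=1720 via (A,hash)
  {AB}: card=3000; try (A,hash)→920, (B,merge)→1280, (A,merge)→1320, (B,hash)→1520, (B,nl_idx)→3480, (A,nl_idx)→3700 …(+2); best=920 via (A,hash)
  {ABC}: card=15000; try (B,hash)→3420, (B,merge)→5520, (C,hash)→12920, (B,nl_idx)→18820, (B,nl)→31720, (C,merge)→44920 …(+1); best=3420 via (B,hash)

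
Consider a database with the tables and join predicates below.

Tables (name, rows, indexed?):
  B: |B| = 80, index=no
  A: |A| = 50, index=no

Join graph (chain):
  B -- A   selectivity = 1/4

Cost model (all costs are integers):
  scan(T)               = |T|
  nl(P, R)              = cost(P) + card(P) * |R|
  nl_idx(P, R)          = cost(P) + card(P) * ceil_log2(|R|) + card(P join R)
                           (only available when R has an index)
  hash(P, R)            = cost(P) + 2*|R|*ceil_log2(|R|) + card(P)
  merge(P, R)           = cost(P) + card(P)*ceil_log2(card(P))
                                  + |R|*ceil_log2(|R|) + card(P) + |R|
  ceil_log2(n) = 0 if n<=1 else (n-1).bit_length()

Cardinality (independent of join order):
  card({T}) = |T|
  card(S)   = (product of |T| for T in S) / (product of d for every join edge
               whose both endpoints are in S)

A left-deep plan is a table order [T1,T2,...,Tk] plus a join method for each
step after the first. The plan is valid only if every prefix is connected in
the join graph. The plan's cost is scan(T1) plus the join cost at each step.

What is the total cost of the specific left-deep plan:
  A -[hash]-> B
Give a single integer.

1220

step 1: scan A: cost=50, card=50
step 2: join B via hash
    card(P join B) = 50*80/(4) = 1000
    cost = 50 + 2*80*7 + 50 = 1220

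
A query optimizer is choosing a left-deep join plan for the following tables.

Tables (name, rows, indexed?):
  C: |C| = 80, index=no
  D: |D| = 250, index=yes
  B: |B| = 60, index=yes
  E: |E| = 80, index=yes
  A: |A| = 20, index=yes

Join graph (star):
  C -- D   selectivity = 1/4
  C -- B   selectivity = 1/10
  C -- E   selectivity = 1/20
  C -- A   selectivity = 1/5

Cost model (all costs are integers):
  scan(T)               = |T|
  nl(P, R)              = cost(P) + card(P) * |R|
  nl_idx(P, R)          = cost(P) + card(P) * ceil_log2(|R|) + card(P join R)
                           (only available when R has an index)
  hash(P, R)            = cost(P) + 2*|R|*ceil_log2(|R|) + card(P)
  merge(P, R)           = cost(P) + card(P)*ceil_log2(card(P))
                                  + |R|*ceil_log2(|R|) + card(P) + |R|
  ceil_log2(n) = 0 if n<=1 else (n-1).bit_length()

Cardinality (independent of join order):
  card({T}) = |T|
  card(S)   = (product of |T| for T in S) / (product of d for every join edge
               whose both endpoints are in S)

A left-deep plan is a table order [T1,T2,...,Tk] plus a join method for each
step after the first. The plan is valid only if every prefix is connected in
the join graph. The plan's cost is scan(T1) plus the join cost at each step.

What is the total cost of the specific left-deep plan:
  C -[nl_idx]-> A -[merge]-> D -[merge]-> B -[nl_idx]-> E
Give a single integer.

1646670

step 1: scan C: cost=80, card=80
step 2: join A via nl_idx
    card(P join A) = 80*20/(5) = 320
    cost = 80 + 80*5 + 320 = 800
step 3: join D via merge
    card(P join D) = 320*250/(4) = 20000
    cost = 800 + 320*9 + 250*8 + 320 + 250 = 6250
step 4: join B via merge
    card(P join B) = 20000*60/(10) = 120000
    cost = 6250 + 20000*15 + 60*6 + 20000 + 60 = 326670
step 5: join E via nl_idx
    card(P join E) = 120000*80/(20) = 480000
    cost = 326670 + 120000*7 + 480000 = 1646670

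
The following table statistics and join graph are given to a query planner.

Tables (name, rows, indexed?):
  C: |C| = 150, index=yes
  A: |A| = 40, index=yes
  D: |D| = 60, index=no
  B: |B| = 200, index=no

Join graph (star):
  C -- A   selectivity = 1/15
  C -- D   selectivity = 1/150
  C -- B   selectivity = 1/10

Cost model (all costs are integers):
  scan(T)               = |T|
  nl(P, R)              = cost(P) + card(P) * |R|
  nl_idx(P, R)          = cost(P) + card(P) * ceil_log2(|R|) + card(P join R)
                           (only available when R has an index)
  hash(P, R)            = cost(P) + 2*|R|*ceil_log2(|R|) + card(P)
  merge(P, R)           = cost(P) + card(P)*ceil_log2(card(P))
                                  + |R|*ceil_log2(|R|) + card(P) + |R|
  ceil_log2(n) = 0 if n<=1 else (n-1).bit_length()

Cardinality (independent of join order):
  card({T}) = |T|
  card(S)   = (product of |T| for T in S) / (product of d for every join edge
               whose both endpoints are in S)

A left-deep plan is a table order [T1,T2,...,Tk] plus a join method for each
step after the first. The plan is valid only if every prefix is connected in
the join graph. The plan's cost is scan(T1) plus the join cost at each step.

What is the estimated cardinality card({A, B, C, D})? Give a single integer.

3200

Tables in S: A(40), B(200), C(150), D(60)
Edges inside S: C-A(d=15), C-D(d=150), C-B(d=10)
numerator = 40 * 200 * 150 * 60 = 72000000
denominator = 15 * 150 * 10 = 22500
card(S) = 72000000 / 22500 = 3200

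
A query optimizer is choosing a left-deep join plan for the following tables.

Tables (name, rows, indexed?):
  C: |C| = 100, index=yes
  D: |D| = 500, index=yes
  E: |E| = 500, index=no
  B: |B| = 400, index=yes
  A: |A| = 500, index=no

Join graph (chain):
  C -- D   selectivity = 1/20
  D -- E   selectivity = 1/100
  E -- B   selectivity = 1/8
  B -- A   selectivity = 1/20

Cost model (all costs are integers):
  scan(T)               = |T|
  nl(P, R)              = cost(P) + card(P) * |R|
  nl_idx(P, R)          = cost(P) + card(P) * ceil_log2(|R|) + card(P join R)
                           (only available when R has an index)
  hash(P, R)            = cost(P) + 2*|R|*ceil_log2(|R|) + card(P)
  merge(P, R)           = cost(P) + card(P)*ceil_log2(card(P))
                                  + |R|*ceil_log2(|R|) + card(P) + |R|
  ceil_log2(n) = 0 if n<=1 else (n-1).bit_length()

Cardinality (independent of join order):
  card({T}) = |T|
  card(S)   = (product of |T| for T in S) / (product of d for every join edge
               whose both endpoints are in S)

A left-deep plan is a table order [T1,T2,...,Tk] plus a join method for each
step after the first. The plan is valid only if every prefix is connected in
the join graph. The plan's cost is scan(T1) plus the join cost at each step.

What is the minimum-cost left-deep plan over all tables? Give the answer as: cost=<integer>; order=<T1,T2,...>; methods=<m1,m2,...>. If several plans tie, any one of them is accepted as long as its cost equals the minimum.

Selinger DP (subsets sized 1..n):
  {C}: scan cost=100, card=100
  {D}: scan cost=500, card=500
  {E}: scan cost=500, card=500
  {B}: scan cost=400, card=400
  {A}: scan cost=500, card=500
  {CD}: card=2500; try (C,hash)→2400, (D,nl_idx)→3500, (D,merge)→5900, (C,merge)→6300, (C,nl_idx)→6500, (D,hash)→9200 …(+2); best=2400 via (C,hash)
  {DE}: card=2500; try (D,nl_idx)→7500, (E,hash)→10000, (D,hash)→10000, (E,merge)→10500, (D,merge)→10500, (E,nl)→250500 …(+1); best=7500 via (D,nl_idx)
  {BE}: card=25000; try (B,hash)→8200, (E,merge)→9400, (B,merge)→9500, (E,hash)→9800, (B,nl_idx)→30000, (E,nl)→200400 …(+1); best=8200 via (B,hash)
  {AB}: card=10000; try (B,hash)→8200, (A,merge)→9400, (B,merge)→9500, (A,hash)→9800, (B,nl_idx)→15000, (A,nl)→200400 …(+1); best=8200 via (B,hash)
  {CDE}: card=12500; try (C,hash)→11400, (E,hash)→13900, (C,nl_idx)→37500, (E,merge)→39900, (C,merge)→40800, (C,nl)→257500 …(+1); best=11400 via (C,hash)
  {BDE}: card=125000; try (B,hash)→17200, (D,hash)→42200, (B,merge)→44000, (B,nl_idx)→155000, (D,nl_idx)→358200, (D,merge)→413200 …(+2); best=17200 via (B,hash)
  {ABE}: card=625000; try (E,hash)→27200, (A,hash)→42200, (E,merge)→163200, (A,merge)→413200, (E,nl)→5008200, (A,nl)→12508200; best=27200 via (E,hash)
  {BCDE}: card=625000; try (B,hash)→31100, (C,hash)→143600, (B,merge)→202900, (B,nl_idx)→748900, (C,nl_idx)→1517200, (C,merge)→2268000 …(+2); best=31100 via (B,hash)
  {ABDE}: card=3125000; try (A,hash)→151200, (D,hash)→661200, (A,merge)→2272200, (D,nl_idx)→8777200, (D,merge)→13157200, (A,nl)→62517200 …(+1); best=151200 via (A,hash)
  {ABCDE}: card=15625000; try (A,hash)→665100, (C,hash)→3277600, (A,merge)→13161100, (C,nl_idx)→37651200, (C,merge)→72027000, (A,nl)→312531100 …(+1); best=665100 via (A,hash)

cost=665100; order=E,D,C,B,A; methods=nl_idx,hash,hash,hash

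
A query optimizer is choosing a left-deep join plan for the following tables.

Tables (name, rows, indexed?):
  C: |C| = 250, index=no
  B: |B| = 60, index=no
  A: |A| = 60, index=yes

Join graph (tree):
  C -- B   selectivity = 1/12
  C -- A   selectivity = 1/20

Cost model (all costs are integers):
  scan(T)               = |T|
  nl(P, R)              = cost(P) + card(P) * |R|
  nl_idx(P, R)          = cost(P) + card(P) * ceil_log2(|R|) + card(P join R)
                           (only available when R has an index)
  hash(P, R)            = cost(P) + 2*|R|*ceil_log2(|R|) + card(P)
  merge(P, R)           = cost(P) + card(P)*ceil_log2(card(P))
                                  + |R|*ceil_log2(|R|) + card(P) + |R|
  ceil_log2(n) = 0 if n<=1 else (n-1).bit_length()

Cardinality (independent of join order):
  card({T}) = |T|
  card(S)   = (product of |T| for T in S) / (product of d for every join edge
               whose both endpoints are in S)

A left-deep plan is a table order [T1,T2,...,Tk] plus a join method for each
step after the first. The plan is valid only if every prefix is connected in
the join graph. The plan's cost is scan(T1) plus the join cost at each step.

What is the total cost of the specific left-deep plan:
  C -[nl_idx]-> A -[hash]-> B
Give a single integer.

step 1: scan C: cost=250, card=250
step 2: join A via nl_idx
    card(P join A) = 250*60/(20) = 750
    cost = 250 + 250*6 + 750 = 2500
step 3: join B via hash
    card(P join B) = 750*60/(12) = 3750
    cost = 2500 + 2*60*6 + 750 = 3970

3970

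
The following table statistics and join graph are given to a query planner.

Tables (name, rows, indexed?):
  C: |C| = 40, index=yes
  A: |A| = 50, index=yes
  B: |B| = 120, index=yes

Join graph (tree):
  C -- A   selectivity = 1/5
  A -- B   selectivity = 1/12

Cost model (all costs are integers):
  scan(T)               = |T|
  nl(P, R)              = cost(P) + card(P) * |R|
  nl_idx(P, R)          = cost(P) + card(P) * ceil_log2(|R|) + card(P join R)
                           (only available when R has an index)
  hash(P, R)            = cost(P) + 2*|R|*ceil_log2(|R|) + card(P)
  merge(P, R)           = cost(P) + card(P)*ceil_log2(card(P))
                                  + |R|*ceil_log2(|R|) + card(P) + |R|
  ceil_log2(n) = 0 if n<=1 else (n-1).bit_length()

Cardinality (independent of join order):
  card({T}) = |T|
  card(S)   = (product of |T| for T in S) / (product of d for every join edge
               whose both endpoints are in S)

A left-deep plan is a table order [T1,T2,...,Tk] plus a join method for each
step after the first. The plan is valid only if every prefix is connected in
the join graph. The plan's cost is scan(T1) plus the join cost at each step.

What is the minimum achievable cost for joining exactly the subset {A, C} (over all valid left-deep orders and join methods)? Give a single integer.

Selinger DP over subsets of {A,C}:
  {C}: scan cost=40, card=40
  {A}: scan cost=50, card=50
  {AC}: card=400; try (C,hash)→580, (A,merge)→670, (C,merge)→680, (A,hash)→680, (A,nl_idx)→680, (C,nl_idx)→750 …(+2); best=580 via (C,hash)

580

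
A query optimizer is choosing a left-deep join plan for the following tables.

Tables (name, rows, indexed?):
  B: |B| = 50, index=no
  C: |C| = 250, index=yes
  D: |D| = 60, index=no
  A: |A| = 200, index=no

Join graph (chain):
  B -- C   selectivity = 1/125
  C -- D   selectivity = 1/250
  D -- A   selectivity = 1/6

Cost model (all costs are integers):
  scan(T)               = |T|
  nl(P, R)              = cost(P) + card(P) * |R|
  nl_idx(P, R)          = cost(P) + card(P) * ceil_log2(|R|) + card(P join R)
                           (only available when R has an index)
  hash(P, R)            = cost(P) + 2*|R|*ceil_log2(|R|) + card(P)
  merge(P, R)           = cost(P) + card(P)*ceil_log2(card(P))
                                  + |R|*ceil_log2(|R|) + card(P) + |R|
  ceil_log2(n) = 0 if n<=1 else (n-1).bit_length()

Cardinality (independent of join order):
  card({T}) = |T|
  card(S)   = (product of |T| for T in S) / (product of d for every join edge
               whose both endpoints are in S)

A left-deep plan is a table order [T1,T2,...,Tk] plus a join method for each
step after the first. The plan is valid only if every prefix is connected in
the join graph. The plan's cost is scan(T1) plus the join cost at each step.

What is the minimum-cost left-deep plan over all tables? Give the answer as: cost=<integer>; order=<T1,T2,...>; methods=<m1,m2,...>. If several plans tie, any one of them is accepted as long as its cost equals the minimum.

cost=3204; order=D,C,B,A; methods=nl_idx,hash,merge

Selinger DP (subsets sized 1..n):
  {B}: scan cost=50, card=50
  {C}: scan cost=250, card=250
  {D}: scan cost=60, card=60
  {A}: scan cost=200, card=200
  {BC}: card=100; try (C,nl_idx)→550, (B,hash)→1100, (C,merge)→2650, (B,merge)→2850, (C,hash)→4100, (C,nl)→12550 …(+1); best=550 via (C,nl_idx)
  {CD}: card=60; try (C,nl_idx)→600, (D,hash)→1220, (C,merge)→2730, (D,merge)→2920, (C,hash)→4120, (C,nl)→15060 …(+1); best=600 via (C,nl_idx)
  {AD}: card=2000; try (D,hash)→1120, (A,merge)→2280, (D,merge)→2420, (A,hash)→3320, (A,nl)→12060, (D,nl)→12200; best=1120 via (D,hash)
  {BCD}: card=24; try (B,hash)→1260, (D,hash)→1370, (B,merge)→1370, (D,merge)→1770, (B,nl)→3600, (D,nl)→6550; best=1260 via (B,hash)
  {ACD}: card=2000; try (A,merge)→2820, (A,hash)→3860, (C,hash)→7120, (A,nl)→12600, (C,nl_idx)→19120, (C,merge)→27370 …(+1); best=2820 via (A,merge)
  {ABCD}: card=800; try (A,merge)→3204, (A,hash)→4484, (B,hash)→5420, (A,nl)→6060, (B,merge)→27170, (B,nl)→102820; best=3204 via (A,merge)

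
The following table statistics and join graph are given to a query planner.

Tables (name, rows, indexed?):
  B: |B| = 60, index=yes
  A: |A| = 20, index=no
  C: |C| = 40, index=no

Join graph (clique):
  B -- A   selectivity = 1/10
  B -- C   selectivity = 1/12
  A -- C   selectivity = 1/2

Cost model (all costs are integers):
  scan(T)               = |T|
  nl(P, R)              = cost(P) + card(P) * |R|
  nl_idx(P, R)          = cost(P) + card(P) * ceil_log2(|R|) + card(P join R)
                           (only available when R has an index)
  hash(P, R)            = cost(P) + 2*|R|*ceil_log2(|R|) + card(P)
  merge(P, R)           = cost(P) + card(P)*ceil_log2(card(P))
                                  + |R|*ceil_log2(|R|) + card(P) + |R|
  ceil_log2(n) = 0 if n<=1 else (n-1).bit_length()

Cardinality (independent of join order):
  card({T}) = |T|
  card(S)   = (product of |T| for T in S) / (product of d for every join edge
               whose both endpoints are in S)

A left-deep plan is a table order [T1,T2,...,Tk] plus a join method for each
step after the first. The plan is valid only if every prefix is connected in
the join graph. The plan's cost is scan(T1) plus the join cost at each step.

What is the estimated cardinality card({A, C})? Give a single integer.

400

Tables in S: A(20), C(40)
Edges inside S: A-C(d=2)
numerator = 20 * 40 = 800
denominator = 2 = 2
card(S) = 800 / 2 = 400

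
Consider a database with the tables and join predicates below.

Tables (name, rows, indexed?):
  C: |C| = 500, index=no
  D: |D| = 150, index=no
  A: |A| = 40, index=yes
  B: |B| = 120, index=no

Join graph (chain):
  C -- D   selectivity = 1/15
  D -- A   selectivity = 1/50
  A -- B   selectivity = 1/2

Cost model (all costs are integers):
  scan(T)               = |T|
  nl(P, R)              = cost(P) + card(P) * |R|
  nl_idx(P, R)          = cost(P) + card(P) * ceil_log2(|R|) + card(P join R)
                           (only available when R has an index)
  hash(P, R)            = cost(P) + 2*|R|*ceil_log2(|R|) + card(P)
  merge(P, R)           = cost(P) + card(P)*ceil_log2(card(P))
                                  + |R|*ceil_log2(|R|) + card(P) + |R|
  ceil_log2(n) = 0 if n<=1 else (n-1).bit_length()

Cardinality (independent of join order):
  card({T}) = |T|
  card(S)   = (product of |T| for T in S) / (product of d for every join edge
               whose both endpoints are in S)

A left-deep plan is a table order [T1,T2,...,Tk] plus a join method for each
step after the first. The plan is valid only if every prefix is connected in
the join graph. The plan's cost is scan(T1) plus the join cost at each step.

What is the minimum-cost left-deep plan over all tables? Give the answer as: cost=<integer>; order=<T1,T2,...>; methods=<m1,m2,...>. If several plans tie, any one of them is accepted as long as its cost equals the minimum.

cost=12420; order=D,A,C,B; methods=hash,merge,hash

Selinger DP (subsets sized 1..n):
  {C}: scan cost=500, card=500
  {D}: scan cost=150, card=150
  {A}: scan cost=40, card=40
  {B}: scan cost=120, card=120
  {CD}: card=5000; try (D,hash)→3400, (C,merge)→6500, (D,merge)→6850, (C,hash)→9300, (C,nl)→75150, (D,nl)→75500; best=3400 via (D,hash)
  {AD}: card=120; try (A,hash)→780, (A,nl_idx)→1170, (D,merge)→1670, (A,merge)→1780, (D,hash)→2480, (D,nl)→6040 …(+1); best=780 via (A,hash)
  {AB}: card=2400; try (A,hash)→720, (B,merge)→1280, (A,merge)→1360, (B,hash)→1760, (A,nl_idx)→3240, (B,nl)→4840 …(+1); best=720 via (A,hash)
  {ACD}: card=4000; try (C,merge)→6740, (A,hash)→8880, (C,hash)→9900, (A,nl_idx)→37400, (C,nl)→60780, (A,merge)→73680 …(+1); best=6740 via (C,merge)
  {ABD}: card=7200; try (B,hash)→2580, (B,merge)→2700, (D,hash)→5520, (B,nl)→15180, (D,merge)→33270, (D,nl)→360720; best=2580 via (B,hash)
  {ABCD}: card=240000; try (B,hash)→12420, (C,hash)→18780, (B,merge)→59700, (C,merge)→108380, (B,nl)→486740, (C,nl)→3602580; best=12420 via (B,hash)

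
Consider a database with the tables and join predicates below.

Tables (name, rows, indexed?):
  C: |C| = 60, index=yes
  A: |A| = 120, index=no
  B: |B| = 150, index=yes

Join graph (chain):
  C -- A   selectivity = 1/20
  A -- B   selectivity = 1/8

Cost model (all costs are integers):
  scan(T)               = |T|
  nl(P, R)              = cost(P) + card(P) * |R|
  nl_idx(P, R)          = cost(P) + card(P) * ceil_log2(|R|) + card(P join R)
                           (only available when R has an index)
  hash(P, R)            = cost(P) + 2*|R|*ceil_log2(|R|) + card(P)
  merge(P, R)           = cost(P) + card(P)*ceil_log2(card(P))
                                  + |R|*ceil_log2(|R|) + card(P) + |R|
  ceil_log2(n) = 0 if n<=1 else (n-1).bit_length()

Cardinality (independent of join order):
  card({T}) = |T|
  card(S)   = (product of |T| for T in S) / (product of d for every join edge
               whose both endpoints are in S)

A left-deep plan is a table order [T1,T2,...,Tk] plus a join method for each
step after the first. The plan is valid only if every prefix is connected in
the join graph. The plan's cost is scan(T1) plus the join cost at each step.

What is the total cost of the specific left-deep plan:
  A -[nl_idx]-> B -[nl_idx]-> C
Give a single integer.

23580

step 1: scan A: cost=120, card=120
step 2: join B via nl_idx
    card(P join B) = 120*150/(8) = 2250
    cost = 120 + 120*8 + 2250 = 3330
step 3: join C via nl_idx
    card(P join C) = 2250*60/(20) = 6750
    cost = 3330 + 2250*6 + 6750 = 23580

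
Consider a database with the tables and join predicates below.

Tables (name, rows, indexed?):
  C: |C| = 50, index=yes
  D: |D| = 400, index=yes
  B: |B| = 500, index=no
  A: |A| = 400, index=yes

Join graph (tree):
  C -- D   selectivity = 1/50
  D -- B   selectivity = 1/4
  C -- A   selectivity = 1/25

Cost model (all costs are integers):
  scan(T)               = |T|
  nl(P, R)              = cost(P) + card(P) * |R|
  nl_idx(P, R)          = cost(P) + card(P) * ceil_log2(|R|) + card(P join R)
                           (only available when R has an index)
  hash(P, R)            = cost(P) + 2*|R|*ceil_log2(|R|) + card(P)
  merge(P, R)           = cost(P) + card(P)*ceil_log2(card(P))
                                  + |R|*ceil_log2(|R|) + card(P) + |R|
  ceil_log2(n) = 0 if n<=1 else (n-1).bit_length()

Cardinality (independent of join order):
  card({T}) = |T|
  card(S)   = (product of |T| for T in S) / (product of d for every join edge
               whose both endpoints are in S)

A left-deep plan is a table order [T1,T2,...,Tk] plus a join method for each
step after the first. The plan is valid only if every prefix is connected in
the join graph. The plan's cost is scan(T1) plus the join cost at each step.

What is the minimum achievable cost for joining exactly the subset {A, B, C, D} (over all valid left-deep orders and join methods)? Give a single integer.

Selinger DP over subsets of {A,B,C,D}:
  {C}: scan cost=50, card=50
  {D}: scan cost=400, card=400
  {B}: scan cost=500, card=500
  {A}: scan cost=400, card=400
  {CD}: card=400; try (D,nl_idx)→900, (C,hash)→1400, (C,nl_idx)→3200, (D,merge)→4400, (C,merge)→4750, (D,hash)→7300 …(+2); best=900 via (D,nl_idx)
  {AC}: card=800; try (A,nl_idx)→1300, (C,hash)→1400, (C,nl_idx)→3600, (A,merge)→4400, (C,merge)→4750, (A,hash)→7300 …(+2); best=1300 via (A,nl_idx)
  {BD}: card=50000; try (D,hash)→8200, (B,merge)→9400, (D,merge)→9500, (B,hash)→9800, (D,nl_idx)→55000, (B,nl)→200400 …(+1); best=8200 via (D,hash)
  {BCD}: card=50000; try (B,merge)→9900, (B,hash)→10300, (C,hash)→58800, (B,nl)→200900, (C,nl_idx)→358200, (C,merge)→858550 …(+1); best=9900 via (B,merge)
  {ACD}: card=6400; try (A,hash)→8500, (A,merge)→8900, (D,hash)→9300, (A,nl_idx)→10900, (D,merge)→14100, (D,nl_idx)→14900 …(+2); best=8500 via (A,hash)
  {ABCD}: card=800000; try (B,hash)→23900, (A,hash)→67100, (B,merge)→103100, (A,merge)→863900, (A,nl_idx)→1259900, (B,nl)→3208500 …(+1); best=23900 via (B,hash)

23900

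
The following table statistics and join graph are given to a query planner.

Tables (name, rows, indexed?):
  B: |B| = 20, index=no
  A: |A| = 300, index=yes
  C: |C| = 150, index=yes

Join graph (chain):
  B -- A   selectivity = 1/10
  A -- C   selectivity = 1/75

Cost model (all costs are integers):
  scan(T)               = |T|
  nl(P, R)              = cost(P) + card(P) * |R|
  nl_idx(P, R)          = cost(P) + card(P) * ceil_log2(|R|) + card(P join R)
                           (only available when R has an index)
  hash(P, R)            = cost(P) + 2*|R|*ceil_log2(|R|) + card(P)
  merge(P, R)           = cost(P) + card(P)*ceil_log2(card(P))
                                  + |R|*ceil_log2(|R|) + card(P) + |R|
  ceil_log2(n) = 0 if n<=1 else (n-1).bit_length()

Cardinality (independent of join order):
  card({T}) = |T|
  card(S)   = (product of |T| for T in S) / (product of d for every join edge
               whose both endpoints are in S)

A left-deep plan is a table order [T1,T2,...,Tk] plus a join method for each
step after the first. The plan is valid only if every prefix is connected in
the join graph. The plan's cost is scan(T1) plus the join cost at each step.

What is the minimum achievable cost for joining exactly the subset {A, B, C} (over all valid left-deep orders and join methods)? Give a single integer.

2900

Selinger DP over subsets of {A,B,C}:
  {B}: scan cost=20, card=20
  {A}: scan cost=300, card=300
  {C}: scan cost=150, card=150
  {AB}: card=600; try (B,hash)→800, (A,nl_idx)→800, (A,merge)→3140, (B,merge)→3420, (A,hash)→5440, (A,nl)→6020 …(+1); best=800 via (B,hash)
  {AC}: card=600; try (A,nl_idx)→2100, (C,hash)→3000, (C,nl_idx)→3300, (A,merge)→4500, (C,merge)→4650, (A,hash)→5700 …(+2); best=2100 via (A,nl_idx)
  {ABC}: card=1200; try (B,hash)→2900, (C,hash)→3800, (C,nl_idx)→6800, (C,merge)→8750, (B,merge)→8820, (B,nl)→14100 …(+1); best=2900 via (B,hash)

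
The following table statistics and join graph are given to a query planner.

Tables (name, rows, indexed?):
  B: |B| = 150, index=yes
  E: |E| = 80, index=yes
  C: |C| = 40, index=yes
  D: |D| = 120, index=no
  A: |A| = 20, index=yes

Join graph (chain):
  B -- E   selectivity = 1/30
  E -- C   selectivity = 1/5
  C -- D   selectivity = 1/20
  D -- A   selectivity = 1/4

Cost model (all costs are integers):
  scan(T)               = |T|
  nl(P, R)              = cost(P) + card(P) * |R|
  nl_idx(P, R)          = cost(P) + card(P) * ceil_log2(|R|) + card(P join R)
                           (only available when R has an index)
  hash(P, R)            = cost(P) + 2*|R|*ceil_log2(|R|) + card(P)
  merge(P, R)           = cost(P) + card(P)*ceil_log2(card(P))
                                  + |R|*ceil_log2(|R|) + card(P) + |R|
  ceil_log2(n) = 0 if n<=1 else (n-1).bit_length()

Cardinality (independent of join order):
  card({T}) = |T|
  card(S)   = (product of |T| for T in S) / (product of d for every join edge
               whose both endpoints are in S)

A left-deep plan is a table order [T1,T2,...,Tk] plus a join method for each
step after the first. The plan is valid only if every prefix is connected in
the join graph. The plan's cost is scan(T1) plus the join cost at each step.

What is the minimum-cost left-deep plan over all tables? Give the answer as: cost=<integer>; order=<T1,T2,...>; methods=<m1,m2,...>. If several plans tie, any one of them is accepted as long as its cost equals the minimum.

Selinger DP (subsets sized 1..n):
  {B}: scan cost=150, card=150
  {E}: scan cost=80, card=80
  {C}: scan cost=40, card=40
  {D}: scan cost=120, card=120
  {A}: scan cost=20, card=20
  {BE}: card=400; try (B,nl_idx)→1120, (E,hash)→1420, (E,nl_idx)→1600, (B,merge)→2070, (E,merge)→2140, (B,hash)→2560 …(+2); best=1120 via (B,nl_idx)
  {CE}: card=640; try (C,hash)→640, (E,merge)→960, (E,nl_idx)→960, (C,merge)→1000, (E,hash)→1200, (C,nl_idx)→1200 …(+2); best=640 via (C,hash)
  {CD}: card=240; try (C,hash)→720, (C,nl_idx)→1080, (D,merge)→1280, (C,merge)→1360, (D,hash)→1760, (D,nl)→4840 …(+1); best=720 via (C,hash)
  {AD}: card=600; try (A,hash)→440, (D,merge)→1100, (A,merge)→1200, (A,nl_idx)→1320, (D,hash)→1720, (D,nl)→2420 …(+1); best=440 via (A,hash)
  {BCE}: card=3200; try (C,hash)→2000, (B,hash)→3680, (C,merge)→5400, (C,nl_idx)→6720, (B,nl_idx)→8960, (B,merge)→9030 …(+2); best=2000 via (C,hash)
  {CDE}: card=3840; try (E,hash)→2080, (D,hash)→2960, (E,merge)→3520, (E,nl_idx)→6240, (D,merge)→8640, (E,nl)→19920 …(+1); best=2080 via (E,hash)
  {ACD}: card=1200; try (A,hash)→1160, (C,hash)→1520, (A,merge)→3000, (A,nl_idx)→3120, (C,nl_idx)→5240, (A,nl)→5520 …(+2); best=1160 via (A,hash)
  {BCDE}: card=19200; try (D,hash)→6880, (B,hash)→8320, (D,merge)→44560, (B,nl_idx)→52000, (B,merge)→53350, (D,nl)→386000 …(+1); best=6880 via (D,hash)
  {ACDE}: card=19200; try (E,hash)→3480, (A,hash)→6120, (E,merge)→16200, (E,nl_idx)→28760, (A,nl_idx)→40480, (A,merge)→52120 …(+2); best=3480 via (E,hash)
  {ABCDE}: card=96000; try (B,hash)→25080, (A,hash)→26280, (A,nl_idx)→198880, (B,nl_idx)→253080, (B,merge)→312030, (A,merge)→314200 …(+2); best=25080 via (B,hash)

cost=25080; order=D,C,A,E,B; methods=hash,hash,hash,hash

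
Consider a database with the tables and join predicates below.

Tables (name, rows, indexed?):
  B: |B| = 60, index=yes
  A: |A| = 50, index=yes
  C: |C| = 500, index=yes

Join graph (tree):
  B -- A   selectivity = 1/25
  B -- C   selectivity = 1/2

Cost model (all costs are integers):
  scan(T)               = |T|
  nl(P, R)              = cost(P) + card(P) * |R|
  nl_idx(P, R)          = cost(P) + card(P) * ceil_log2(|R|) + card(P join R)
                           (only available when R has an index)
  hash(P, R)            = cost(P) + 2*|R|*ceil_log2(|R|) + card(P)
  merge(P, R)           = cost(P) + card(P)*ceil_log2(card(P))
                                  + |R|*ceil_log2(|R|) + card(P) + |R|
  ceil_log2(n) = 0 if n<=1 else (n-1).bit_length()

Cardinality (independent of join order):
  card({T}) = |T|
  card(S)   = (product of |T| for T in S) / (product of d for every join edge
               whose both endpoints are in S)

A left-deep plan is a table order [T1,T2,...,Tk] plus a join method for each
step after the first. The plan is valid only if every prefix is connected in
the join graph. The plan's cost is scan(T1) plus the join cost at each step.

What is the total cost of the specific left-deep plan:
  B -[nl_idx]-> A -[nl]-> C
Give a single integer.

step 1: scan B: cost=60, card=60
step 2: join A via nl_idx
    card(P join A) = 60*50/(25) = 120
    cost = 60 + 60*6 + 120 = 540
step 3: join C via nl
    card(P join C) = 120*500/(2) = 30000
    cost = 540 + 120*500 = 60540

60540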